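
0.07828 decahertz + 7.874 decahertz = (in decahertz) 7.952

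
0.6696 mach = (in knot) 443.2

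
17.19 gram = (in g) 17.19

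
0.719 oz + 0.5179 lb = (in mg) 2.553e+05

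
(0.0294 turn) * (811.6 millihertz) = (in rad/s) 0.1499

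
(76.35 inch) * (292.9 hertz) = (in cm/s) 5.68e+04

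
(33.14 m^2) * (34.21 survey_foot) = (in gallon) 9.129e+04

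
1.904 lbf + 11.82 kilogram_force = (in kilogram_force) 12.68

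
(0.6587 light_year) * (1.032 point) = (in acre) 5.606e+08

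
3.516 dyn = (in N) 3.516e-05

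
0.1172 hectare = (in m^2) 1172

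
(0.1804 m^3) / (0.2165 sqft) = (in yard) 9.809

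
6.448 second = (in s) 6.448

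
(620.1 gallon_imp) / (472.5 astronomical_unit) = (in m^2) 3.988e-14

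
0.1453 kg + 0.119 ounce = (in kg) 0.1487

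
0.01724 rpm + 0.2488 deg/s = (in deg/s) 0.3522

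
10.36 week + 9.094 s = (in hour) 1740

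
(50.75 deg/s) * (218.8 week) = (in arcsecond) 2.418e+13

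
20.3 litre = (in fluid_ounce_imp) 714.5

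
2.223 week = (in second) 1.344e+06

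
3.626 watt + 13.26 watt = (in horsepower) 0.02264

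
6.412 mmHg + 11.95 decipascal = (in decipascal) 8561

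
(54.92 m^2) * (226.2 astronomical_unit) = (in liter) 1.858e+18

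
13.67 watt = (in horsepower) 0.01833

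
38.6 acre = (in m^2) 1.562e+05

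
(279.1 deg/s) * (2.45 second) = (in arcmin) 4.103e+04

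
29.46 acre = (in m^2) 1.192e+05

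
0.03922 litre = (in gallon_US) 0.01036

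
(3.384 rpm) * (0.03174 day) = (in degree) 5.568e+04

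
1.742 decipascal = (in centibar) 0.0001742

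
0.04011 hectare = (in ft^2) 4317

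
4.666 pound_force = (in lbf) 4.666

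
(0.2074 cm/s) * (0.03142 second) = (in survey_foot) 0.0002138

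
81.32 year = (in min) 4.274e+07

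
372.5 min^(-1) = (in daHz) 0.6208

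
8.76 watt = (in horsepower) 0.01175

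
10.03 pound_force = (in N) 44.62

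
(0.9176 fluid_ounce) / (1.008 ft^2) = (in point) 0.8214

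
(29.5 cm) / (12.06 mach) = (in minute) 1.197e-06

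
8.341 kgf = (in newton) 81.8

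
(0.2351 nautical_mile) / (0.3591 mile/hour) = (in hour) 0.7534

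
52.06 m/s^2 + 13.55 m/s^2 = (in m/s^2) 65.61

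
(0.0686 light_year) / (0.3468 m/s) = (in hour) 5.198e+11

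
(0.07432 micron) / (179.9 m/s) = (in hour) 1.148e-13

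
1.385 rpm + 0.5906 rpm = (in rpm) 1.976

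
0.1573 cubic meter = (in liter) 157.3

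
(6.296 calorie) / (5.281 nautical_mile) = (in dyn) 269.3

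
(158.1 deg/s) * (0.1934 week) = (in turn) 5.137e+04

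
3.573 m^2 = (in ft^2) 38.46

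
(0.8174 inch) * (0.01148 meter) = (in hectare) 2.383e-08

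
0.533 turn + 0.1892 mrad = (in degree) 191.9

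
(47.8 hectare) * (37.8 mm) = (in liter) 1.807e+07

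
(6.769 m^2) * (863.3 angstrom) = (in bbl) 3.676e-06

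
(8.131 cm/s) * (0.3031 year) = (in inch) 3.06e+07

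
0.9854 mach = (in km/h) 1208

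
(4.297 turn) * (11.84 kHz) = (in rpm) 3.053e+06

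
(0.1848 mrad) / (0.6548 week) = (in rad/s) 4.666e-10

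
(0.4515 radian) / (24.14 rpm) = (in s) 0.1786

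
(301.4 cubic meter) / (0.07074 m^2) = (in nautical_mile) 2.301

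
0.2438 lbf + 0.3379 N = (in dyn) 1.422e+05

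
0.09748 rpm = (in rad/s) 0.01021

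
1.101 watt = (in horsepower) 0.001476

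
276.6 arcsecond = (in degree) 0.07683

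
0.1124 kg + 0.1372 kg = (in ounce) 8.804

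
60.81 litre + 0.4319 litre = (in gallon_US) 16.18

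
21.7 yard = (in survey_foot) 65.1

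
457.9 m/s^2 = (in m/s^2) 457.9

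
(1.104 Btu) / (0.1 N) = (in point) 3.302e+07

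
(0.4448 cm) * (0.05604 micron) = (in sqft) 2.683e-09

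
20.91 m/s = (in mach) 0.06141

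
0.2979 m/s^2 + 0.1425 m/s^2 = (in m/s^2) 0.4404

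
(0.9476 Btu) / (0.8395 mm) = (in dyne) 1.191e+11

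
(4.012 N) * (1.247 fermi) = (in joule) 5.003e-15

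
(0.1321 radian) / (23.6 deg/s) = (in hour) 8.909e-05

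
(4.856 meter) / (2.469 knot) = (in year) 1.212e-07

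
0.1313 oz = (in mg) 3722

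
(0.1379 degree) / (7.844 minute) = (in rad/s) 5.114e-06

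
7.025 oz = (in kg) 0.1992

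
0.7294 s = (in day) 8.442e-06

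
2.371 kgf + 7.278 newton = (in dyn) 3.053e+06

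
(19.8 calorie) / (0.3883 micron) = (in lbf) 4.796e+07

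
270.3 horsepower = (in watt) 2.016e+05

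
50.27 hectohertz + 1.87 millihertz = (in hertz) 5027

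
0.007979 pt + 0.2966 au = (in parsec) 1.438e-06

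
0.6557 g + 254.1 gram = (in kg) 0.2548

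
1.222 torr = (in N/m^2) 162.9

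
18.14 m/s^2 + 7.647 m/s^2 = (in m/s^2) 25.79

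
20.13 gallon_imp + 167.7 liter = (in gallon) 68.48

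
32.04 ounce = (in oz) 32.04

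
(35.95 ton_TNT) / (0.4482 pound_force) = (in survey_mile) 4.688e+07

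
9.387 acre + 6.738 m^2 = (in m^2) 3.799e+04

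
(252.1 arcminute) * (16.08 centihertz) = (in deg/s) 0.6756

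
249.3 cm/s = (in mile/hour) 5.577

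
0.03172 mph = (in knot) 0.02756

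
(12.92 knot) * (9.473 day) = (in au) 3.636e-05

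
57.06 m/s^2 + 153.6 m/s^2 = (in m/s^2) 210.7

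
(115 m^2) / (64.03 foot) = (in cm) 589.2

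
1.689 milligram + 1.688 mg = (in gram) 0.003377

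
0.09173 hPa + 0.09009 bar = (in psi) 1.308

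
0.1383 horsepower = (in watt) 103.1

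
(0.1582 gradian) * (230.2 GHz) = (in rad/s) 5.72e+08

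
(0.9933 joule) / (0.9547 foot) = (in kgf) 0.3481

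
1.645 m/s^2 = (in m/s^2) 1.645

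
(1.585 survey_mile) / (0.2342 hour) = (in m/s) 3.025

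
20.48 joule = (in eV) 1.278e+20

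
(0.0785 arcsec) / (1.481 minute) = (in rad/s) 4.283e-09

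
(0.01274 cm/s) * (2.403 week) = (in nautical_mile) 0.09998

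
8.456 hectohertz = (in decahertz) 84.56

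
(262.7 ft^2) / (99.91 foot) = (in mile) 0.000498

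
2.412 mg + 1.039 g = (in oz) 0.03673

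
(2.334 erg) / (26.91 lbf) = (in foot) 6.397e-09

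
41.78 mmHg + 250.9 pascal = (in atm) 0.05745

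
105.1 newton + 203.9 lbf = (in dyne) 1.012e+08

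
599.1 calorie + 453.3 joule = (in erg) 2.96e+10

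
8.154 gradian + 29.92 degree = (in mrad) 650.3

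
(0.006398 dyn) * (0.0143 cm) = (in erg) 9.149e-05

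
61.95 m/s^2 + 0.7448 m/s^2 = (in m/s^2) 62.69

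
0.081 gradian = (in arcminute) 4.374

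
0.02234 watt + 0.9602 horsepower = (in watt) 716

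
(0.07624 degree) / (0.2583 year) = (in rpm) 1.56e-09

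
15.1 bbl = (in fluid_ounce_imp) 8.449e+04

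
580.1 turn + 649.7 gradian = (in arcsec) 7.539e+08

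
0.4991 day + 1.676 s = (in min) 718.7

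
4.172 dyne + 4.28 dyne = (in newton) 8.452e-05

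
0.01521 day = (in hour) 0.365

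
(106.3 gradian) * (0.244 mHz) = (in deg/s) 0.02334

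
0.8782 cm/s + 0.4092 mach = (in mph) 311.7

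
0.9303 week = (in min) 9377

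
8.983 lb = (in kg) 4.075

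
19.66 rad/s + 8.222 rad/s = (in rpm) 266.3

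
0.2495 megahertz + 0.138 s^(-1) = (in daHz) 2.495e+04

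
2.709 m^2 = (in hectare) 0.0002709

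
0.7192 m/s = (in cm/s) 71.92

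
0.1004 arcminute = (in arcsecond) 6.024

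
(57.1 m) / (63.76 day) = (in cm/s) 0.001037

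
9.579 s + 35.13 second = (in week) 7.392e-05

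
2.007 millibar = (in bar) 0.002007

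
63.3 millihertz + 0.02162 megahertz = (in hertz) 2.162e+04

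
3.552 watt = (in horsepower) 0.004763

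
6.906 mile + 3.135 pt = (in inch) 4.376e+05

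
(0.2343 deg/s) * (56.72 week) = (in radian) 1.403e+05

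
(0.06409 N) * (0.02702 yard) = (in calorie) 0.0003785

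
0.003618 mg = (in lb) 7.976e-09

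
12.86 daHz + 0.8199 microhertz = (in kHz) 0.1286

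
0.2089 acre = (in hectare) 0.08454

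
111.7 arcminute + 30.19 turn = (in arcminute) 6.522e+05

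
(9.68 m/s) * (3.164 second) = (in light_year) 3.237e-15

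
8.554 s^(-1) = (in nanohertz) 8.554e+09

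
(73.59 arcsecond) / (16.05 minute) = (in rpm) 3.538e-06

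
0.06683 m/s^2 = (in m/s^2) 0.06683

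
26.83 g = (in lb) 0.05915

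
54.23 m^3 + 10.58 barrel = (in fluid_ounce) 1.891e+06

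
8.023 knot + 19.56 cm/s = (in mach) 0.0127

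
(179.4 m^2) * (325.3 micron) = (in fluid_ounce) 1973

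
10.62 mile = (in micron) 1.709e+10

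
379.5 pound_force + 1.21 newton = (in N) 1689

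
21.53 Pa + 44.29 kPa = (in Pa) 4.431e+04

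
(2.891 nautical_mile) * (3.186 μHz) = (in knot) 0.03316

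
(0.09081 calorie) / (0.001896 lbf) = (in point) 1.277e+05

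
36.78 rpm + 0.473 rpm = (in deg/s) 223.5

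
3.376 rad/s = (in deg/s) 193.4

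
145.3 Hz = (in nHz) 1.453e+11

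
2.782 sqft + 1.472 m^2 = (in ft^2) 18.63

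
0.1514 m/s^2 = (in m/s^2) 0.1514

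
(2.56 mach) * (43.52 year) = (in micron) 1.196e+18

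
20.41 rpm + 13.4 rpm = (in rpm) 33.81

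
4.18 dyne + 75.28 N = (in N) 75.28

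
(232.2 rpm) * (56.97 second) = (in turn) 220.5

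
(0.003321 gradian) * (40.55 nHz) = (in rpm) 2.02e-11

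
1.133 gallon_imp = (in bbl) 0.0324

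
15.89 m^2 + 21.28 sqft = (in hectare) 0.001787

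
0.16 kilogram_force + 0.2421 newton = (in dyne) 1.811e+05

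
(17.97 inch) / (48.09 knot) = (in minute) 0.0003075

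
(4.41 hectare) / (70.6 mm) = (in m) 6.246e+05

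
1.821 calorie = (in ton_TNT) 1.821e-09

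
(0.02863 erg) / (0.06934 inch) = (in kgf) 1.658e-07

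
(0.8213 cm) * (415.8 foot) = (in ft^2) 11.2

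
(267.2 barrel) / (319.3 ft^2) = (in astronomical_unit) 9.573e-12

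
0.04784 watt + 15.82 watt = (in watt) 15.87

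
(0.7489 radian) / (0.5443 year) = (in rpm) 4.166e-07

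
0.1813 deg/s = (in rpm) 0.03022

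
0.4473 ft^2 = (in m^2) 0.04156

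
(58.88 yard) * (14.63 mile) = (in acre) 313.2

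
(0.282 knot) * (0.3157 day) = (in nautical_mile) 2.137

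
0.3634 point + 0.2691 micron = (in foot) 0.0004215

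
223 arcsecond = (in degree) 0.06194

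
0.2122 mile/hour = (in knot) 0.1844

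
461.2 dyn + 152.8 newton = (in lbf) 34.35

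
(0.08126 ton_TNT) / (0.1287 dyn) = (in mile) 1.642e+11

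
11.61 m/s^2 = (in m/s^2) 11.61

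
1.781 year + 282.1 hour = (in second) 5.718e+07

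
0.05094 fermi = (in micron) 5.094e-11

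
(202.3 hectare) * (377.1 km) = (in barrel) 4.798e+12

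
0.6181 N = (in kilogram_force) 0.06303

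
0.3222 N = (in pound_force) 0.07243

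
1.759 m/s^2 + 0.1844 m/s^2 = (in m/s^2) 1.943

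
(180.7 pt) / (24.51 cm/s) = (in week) 4.3e-07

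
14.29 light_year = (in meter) 1.352e+17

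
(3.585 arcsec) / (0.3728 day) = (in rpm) 5.153e-09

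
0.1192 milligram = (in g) 0.0001192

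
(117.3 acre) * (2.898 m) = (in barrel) 8.653e+06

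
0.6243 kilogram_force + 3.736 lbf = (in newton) 22.74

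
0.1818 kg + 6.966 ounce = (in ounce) 13.38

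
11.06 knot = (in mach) 0.01671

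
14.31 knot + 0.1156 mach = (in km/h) 168.2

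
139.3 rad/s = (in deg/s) 7981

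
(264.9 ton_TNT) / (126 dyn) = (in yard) 9.62e+14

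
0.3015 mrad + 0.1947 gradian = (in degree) 0.1925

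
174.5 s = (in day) 0.00202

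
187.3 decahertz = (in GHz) 1.873e-06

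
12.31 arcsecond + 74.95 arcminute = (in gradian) 1.392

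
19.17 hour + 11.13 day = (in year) 0.03268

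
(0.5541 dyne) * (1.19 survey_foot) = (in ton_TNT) 4.804e-16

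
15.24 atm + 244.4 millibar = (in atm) 15.48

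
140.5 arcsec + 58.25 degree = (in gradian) 64.77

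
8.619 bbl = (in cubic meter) 1.37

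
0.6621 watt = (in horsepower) 0.0008879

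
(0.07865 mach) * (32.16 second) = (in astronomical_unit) 5.757e-09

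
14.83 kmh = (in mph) 9.215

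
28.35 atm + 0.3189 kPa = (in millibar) 2.873e+04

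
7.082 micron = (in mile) 4.401e-09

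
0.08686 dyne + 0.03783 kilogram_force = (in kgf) 0.03783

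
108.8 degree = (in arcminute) 6528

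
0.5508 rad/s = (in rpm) 5.26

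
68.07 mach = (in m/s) 2.318e+04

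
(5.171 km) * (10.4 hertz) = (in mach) 157.9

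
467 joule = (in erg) 4.67e+09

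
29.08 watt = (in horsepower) 0.039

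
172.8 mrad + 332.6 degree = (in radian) 5.978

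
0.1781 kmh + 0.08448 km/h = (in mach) 0.0002142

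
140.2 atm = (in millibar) 1.421e+05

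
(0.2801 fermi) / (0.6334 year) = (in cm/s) 1.402e-21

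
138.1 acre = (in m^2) 5.589e+05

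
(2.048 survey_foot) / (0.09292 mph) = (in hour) 0.004174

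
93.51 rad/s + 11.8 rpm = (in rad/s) 94.75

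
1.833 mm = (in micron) 1833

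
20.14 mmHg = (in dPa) 2.685e+04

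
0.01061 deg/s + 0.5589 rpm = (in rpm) 0.5607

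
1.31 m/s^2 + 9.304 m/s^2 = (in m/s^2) 10.61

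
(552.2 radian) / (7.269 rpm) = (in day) 0.008396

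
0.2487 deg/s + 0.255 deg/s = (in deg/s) 0.5037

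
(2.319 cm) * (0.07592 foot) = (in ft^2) 0.005776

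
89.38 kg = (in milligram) 8.938e+07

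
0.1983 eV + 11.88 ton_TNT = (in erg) 4.971e+17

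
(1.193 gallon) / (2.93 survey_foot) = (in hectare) 5.057e-07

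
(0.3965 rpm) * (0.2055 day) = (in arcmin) 2.534e+06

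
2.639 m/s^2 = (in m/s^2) 2.639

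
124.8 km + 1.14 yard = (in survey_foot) 4.095e+05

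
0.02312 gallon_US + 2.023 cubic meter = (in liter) 2023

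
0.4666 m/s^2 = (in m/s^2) 0.4666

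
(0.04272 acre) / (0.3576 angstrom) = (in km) 4.834e+09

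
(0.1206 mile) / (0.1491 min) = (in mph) 48.53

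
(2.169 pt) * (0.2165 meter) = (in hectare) 1.657e-08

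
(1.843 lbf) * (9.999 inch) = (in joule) 2.082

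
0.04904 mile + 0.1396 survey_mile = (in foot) 996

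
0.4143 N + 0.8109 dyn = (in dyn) 4.143e+04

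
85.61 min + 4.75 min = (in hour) 1.506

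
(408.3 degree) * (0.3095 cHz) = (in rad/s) 0.02206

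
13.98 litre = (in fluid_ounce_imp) 492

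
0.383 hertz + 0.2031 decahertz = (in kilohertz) 0.002414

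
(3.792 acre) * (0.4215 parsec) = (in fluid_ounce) 6.749e+24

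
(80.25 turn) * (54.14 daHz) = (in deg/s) 1.564e+07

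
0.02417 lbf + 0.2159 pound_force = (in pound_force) 0.2401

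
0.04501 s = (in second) 0.04501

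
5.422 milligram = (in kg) 5.422e-06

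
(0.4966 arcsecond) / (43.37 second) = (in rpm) 5.301e-07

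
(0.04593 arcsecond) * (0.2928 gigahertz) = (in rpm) 622.6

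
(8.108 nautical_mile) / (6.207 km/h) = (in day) 0.1008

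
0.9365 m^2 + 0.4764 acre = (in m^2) 1929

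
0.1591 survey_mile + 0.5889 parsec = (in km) 1.817e+13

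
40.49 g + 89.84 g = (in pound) 0.2873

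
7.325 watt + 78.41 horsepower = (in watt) 5.848e+04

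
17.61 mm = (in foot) 0.05778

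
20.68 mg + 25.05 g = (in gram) 25.07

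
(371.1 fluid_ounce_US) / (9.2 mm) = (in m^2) 1.193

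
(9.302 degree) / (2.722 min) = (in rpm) 0.009493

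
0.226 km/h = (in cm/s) 6.278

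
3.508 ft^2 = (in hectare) 3.259e-05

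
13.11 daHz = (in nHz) 1.311e+11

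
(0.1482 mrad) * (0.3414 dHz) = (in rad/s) 5.06e-06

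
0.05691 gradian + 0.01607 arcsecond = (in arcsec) 184.4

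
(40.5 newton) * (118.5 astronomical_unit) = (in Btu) 6.805e+11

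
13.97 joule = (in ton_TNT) 3.339e-09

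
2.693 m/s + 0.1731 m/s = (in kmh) 10.32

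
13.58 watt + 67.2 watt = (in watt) 80.78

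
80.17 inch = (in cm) 203.6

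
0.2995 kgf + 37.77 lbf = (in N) 170.9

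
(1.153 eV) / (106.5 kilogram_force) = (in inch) 6.964e-21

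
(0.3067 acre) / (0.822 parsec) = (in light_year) 5.172e-30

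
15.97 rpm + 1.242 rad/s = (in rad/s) 2.914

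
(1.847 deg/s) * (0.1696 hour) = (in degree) 1128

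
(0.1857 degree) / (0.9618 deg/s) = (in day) 2.235e-06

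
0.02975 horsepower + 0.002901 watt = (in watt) 22.19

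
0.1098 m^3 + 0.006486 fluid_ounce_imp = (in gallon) 29.01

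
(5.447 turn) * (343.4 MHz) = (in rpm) 1.122e+11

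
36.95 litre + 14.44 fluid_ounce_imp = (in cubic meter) 0.03736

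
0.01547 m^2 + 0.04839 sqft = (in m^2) 0.01997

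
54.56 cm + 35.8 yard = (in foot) 109.2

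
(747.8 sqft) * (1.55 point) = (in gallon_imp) 8.356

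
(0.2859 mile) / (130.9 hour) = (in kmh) 0.003515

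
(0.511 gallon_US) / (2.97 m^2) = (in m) 0.0006513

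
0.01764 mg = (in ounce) 6.222e-07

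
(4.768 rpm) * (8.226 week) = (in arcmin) 8.54e+09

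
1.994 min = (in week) 0.0001978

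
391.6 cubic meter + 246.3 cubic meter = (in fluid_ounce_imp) 2.245e+07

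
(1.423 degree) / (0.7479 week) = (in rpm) 5.243e-07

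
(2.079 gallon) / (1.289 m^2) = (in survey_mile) 3.794e-06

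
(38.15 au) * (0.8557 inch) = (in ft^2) 1.335e+12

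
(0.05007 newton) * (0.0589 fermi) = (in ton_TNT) 7.049e-28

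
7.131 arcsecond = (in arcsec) 7.131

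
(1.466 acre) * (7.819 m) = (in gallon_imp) 1.02e+07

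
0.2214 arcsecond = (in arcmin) 0.00369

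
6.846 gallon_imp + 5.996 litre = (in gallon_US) 9.806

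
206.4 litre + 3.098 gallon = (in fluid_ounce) 7376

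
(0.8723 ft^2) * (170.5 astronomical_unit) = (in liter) 2.067e+15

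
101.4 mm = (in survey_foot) 0.3327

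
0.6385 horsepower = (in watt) 476.1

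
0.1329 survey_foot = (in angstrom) 4.051e+08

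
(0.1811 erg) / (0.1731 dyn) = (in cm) 1.046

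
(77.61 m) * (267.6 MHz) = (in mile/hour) 4.646e+10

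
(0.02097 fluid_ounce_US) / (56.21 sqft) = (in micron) 0.1188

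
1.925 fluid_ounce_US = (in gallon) 0.01504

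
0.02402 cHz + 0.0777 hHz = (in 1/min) 466.2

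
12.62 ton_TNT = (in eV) 3.296e+29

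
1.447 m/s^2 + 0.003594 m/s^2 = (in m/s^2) 1.451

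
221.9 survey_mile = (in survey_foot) 1.172e+06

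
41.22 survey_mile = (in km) 66.34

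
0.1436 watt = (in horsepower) 0.0001926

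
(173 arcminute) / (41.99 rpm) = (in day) 1.325e-07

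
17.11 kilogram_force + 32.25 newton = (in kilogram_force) 20.4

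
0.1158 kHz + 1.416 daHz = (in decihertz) 1300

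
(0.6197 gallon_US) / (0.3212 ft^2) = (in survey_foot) 0.2579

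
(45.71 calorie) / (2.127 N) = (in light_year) 9.504e-15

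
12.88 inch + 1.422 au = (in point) 6.03e+14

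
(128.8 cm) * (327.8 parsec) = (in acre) 3.219e+15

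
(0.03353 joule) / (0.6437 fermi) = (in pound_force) 1.171e+13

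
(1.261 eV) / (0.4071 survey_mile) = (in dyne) 3.084e-17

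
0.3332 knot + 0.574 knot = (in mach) 0.001371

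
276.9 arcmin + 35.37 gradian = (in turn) 0.1012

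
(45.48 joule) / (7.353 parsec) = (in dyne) 2.004e-11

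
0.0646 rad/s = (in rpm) 0.6169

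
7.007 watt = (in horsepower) 0.009397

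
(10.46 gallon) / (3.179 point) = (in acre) 0.008724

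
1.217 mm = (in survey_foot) 0.003993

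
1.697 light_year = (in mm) 1.605e+19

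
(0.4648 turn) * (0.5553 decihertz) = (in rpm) 1.549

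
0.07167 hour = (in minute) 4.3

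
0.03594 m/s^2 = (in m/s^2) 0.03594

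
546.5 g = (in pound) 1.205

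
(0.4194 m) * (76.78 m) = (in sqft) 346.6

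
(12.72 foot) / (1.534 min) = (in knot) 0.08188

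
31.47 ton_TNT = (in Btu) 1.248e+08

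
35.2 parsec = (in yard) 1.188e+18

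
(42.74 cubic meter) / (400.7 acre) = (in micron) 26.36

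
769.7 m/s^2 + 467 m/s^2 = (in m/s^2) 1237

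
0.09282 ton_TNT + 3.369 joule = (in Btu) 3.681e+05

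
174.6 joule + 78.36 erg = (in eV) 1.09e+21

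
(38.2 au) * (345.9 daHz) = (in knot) 3.842e+16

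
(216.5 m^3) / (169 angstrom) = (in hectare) 1.281e+06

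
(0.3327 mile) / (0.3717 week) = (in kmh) 0.008574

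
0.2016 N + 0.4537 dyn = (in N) 0.2016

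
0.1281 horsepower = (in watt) 95.52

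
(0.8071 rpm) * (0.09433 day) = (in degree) 3.947e+04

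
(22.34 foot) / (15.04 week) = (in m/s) 7.486e-07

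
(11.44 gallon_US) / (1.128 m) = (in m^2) 0.03839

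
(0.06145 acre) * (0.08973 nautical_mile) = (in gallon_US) 1.092e+07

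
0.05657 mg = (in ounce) 1.995e-06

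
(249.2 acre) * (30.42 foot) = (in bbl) 5.881e+07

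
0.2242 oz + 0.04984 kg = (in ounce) 1.982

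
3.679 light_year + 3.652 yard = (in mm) 3.481e+19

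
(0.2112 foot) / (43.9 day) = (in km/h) 6.11e-08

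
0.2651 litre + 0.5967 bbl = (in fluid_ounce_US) 3217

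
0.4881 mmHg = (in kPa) 0.06507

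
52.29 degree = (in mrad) 912.6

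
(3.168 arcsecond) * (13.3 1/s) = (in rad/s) 0.0002043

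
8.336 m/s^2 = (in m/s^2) 8.336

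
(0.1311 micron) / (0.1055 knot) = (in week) 3.994e-12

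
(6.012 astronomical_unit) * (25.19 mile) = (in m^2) 3.646e+16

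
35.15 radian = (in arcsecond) 7.25e+06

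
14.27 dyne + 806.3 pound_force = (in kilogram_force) 365.7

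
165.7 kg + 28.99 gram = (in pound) 365.4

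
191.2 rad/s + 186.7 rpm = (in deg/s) 1.208e+04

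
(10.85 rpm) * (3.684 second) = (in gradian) 266.5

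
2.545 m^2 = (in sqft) 27.39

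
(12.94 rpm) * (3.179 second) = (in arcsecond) 8.885e+05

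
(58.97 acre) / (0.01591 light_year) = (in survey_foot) 5.202e-09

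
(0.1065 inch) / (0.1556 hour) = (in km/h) 1.738e-05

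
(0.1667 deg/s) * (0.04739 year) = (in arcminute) 1.495e+07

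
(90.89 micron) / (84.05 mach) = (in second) 3.176e-09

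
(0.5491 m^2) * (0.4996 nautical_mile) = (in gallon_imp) 1.118e+05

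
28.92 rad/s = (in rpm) 276.2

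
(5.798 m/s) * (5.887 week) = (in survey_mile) 1.283e+04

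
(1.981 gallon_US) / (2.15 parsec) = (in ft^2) 1.217e-18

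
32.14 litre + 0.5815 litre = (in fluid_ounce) 1106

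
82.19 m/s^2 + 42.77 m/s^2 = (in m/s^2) 125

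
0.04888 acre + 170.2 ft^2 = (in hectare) 0.02136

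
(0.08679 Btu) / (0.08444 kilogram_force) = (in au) 7.392e-10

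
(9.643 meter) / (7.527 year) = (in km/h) 1.462e-07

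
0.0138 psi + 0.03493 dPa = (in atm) 0.0009391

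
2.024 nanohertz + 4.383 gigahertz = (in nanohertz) 4.383e+18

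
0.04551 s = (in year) 1.443e-09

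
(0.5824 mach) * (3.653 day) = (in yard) 6.845e+07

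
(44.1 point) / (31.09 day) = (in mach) 1.701e-11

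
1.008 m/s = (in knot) 1.959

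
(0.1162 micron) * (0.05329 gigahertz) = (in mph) 13.85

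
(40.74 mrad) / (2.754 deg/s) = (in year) 2.688e-08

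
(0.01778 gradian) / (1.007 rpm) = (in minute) 4.414e-05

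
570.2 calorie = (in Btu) 2.261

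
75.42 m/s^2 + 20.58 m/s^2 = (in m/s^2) 96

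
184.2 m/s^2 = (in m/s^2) 184.2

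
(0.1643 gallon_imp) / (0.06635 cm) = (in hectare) 0.0001126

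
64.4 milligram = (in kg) 6.44e-05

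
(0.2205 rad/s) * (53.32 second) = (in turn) 1.871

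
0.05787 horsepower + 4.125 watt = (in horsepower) 0.0634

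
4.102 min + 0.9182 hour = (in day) 0.04111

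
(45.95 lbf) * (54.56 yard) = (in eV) 6.365e+22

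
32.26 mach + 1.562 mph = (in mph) 2.457e+04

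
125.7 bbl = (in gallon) 5279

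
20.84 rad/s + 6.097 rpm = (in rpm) 205.1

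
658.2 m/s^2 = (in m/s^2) 658.2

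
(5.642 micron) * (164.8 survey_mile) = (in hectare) 0.0001496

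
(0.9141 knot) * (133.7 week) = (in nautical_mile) 2.053e+04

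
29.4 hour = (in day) 1.225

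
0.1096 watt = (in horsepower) 0.000147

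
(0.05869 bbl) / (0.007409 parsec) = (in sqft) 4.393e-16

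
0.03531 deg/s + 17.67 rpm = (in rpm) 17.68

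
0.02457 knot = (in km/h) 0.0455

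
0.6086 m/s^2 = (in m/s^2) 0.6086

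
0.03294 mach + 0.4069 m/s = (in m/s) 11.62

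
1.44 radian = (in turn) 0.2292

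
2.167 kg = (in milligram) 2.167e+06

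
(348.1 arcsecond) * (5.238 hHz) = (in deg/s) 50.65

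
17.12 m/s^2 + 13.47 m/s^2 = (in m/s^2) 30.59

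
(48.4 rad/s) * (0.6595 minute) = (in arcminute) 6.584e+06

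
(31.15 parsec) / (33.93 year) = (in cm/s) 8.983e+10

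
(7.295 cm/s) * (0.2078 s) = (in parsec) 4.913e-19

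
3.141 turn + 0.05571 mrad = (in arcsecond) 4.071e+06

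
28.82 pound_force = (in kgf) 13.07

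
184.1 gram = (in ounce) 6.494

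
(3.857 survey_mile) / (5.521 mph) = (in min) 41.92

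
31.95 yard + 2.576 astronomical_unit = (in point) 1.092e+15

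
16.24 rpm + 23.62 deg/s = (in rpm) 20.18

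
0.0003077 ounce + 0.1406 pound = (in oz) 2.25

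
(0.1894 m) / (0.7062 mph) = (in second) 0.5999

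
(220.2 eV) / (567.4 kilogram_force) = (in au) 4.238e-32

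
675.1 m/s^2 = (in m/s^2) 675.1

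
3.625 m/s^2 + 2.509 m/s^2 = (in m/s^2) 6.134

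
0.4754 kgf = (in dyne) 4.662e+05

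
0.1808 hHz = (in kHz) 0.01808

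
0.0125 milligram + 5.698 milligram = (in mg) 5.711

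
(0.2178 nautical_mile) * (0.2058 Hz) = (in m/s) 83.01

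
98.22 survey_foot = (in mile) 0.0186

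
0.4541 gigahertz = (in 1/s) 4.541e+08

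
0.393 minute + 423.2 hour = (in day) 17.63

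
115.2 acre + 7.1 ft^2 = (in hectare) 46.62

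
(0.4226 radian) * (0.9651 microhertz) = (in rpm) 3.895e-06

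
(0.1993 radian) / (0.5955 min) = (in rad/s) 0.005578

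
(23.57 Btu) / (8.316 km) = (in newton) 2.99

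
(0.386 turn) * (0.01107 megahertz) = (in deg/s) 1.538e+06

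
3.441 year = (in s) 1.085e+08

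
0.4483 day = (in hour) 10.76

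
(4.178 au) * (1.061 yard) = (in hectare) 6.064e+07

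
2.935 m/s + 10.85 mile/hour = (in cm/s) 778.5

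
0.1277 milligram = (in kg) 1.277e-07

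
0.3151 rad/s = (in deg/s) 18.05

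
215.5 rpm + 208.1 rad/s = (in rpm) 2203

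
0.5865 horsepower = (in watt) 437.4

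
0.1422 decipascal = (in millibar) 0.0001422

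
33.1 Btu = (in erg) 3.492e+11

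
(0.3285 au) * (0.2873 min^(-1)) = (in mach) 6.911e+05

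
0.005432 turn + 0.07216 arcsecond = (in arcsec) 7040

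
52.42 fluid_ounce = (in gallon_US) 0.4095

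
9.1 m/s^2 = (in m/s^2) 9.1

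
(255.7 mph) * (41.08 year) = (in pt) 4.198e+14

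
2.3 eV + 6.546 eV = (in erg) 1.417e-11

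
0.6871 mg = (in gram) 0.0006871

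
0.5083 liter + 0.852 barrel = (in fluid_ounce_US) 4598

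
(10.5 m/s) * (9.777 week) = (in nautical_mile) 3.352e+04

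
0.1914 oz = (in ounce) 0.1914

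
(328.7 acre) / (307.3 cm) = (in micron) 4.329e+11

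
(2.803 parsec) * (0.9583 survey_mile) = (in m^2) 1.334e+20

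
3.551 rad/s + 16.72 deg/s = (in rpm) 36.7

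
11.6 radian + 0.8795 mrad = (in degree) 664.7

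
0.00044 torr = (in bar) 5.866e-07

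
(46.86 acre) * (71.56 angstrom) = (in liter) 1.357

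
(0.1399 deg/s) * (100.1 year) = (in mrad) 7.708e+09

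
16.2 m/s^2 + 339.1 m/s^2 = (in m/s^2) 355.3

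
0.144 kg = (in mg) 1.44e+05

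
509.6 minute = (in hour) 8.493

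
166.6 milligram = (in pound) 0.0003673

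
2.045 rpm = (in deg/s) 12.27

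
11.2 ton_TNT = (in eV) 2.925e+29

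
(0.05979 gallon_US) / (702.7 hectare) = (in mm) 3.221e-08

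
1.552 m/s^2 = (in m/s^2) 1.552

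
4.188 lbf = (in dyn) 1.863e+06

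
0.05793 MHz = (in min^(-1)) 3.476e+06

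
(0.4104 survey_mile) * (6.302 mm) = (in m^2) 4.162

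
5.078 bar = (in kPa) 507.8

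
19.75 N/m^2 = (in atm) 0.0001949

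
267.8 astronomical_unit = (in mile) 2.489e+10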